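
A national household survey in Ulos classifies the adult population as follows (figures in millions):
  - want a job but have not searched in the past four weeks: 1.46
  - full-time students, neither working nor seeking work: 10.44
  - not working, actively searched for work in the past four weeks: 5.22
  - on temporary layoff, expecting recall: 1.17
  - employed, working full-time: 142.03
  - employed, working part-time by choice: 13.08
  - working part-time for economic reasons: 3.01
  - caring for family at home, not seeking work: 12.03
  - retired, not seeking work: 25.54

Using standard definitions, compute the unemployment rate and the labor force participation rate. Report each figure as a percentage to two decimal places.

Unemployment rate ≈ 3.88%; labor force participation rate ≈ 76.88%.

Employed = 142.03 + 13.08 + 3.01 = 158.12 million (anyone who worked, including part-time for economic reasons, counts as employed).
Unemployed = 5.22 + 1.17 = 6.39 million (jobless and actively searching, or on temporary layoff).
Labor force = 158.12 + 6.39 = 164.51 million.
Not in labor force = 1.46 + 10.44 + 12.03 + 25.54 = 49.47 million (those not working and not actively searching are outside the labor force — including those who want a job but have given up searching).
Civilian working-age population = 164.51 + 49.47 = 213.98 million.
Unemployment rate = 6.39 / 164.51 = 3.88%.
Labor force participation rate = 164.51 / 213.98 = 76.88%.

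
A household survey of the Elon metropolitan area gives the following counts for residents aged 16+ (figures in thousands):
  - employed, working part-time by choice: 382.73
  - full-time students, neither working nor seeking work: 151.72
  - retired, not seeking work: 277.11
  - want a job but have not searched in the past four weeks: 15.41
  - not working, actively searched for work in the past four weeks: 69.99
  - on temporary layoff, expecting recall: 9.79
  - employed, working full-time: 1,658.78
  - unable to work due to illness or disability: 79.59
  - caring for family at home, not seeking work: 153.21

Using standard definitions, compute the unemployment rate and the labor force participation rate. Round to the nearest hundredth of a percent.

Employed = 382.73 + 1,658.78 = 2,041.51 thousand.
Unemployed = 69.99 + 9.79 = 79.78 thousand (jobless and actively searching, or on temporary layoff).
Labor force = 2,041.51 + 79.78 = 2,121.29 thousand.
Not in labor force = 151.72 + 277.11 + 15.41 + 79.59 + 153.21 = 677.04 thousand (those not working and not actively searching are outside the labor force — including those who want a job but have given up searching).
Civilian working-age population = 2,121.29 + 677.04 = 2,798.33 thousand.
Unemployment rate = 79.78 / 2,121.29 = 3.76%.
Labor force participation rate = 2,121.29 / 2,798.33 = 75.81%.

Unemployment rate ≈ 3.76%; labor force participation rate ≈ 75.81%.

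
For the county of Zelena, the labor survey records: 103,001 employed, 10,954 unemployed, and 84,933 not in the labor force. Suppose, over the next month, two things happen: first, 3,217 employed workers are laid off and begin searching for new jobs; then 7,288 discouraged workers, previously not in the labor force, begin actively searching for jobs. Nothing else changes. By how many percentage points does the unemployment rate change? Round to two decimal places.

Initially, labor force = 103,001 + 10,954 = 113,955, so u = 10,954/113,955 = 9.61%.
After the first change, employed falls and unemployed rises by 3,217; labor force unchanged → E = 99,784, U = 14,171, labor force = 113,955.
After the second change, unemployed and labor force both rise by 7,288 → E = 99,784, U = 21,459, labor force = 121,243.
New unemployment rate = 21,459 / 121,243 = 17.70%.
Change = 17.70% − 9.61% = +8.09 percentage points.

The unemployment rate changes by +8.09 percentage points.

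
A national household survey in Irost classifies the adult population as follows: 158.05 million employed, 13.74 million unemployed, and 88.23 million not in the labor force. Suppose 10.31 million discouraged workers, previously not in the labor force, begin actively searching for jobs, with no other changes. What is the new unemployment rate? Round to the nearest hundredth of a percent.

New unemployment rate ≈ 13.21%.

Initially, labor force = 158.05 + 13.74 = 171.79 million, so u = 13.74/171.79 = 8.00%.
After the change, unemployed and labor force both rise by 10.31 → E = 158.05, U = 24.05, labor force = 182.10 million.
New unemployment rate = 24.05 / 182.10 = 13.21%.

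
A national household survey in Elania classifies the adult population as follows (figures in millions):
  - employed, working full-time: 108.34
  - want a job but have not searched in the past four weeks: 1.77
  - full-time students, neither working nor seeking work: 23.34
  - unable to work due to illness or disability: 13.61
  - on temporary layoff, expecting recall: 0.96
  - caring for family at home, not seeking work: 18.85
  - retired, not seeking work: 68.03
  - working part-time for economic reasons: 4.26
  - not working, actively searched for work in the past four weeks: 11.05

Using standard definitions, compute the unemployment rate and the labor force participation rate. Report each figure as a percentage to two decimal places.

Employed = 108.34 + 4.26 = 112.60 million (anyone who worked, including part-time for economic reasons, counts as employed).
Unemployed = 0.96 + 11.05 = 12.01 million (jobless and actively searching, or on temporary layoff).
Labor force = 112.60 + 12.01 = 124.61 million.
Not in labor force = 1.77 + 23.34 + 13.61 + 18.85 + 68.03 = 125.60 million (those not working and not actively searching are outside the labor force — including those who want a job but have given up searching).
Civilian working-age population = 124.61 + 125.60 = 250.21 million.
Unemployment rate = 12.01 / 124.61 = 9.64%.
Labor force participation rate = 124.61 / 250.21 = 49.80%.

Unemployment rate ≈ 9.64%; labor force participation rate ≈ 49.80%.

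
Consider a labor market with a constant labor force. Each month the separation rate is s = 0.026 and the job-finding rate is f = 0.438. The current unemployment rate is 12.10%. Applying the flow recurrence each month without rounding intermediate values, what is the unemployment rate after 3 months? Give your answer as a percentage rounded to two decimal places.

With a fixed labor force, u_{t+1} = u_t + s·(1−u_t) − f·u_t = u_t·(1−s−f) + s.
Here 1−s−f = 0.536 and s = 0.026.
u_1 = 0.121000 × 0.536 + 0.026 = 0.090856.
u_2 = 0.090856 × 0.536 + 0.026 = 0.074699.
u_3 = 0.074699 × 0.536 + 0.026 = 0.066039.

Unemployment rate after three months ≈ 6.60%.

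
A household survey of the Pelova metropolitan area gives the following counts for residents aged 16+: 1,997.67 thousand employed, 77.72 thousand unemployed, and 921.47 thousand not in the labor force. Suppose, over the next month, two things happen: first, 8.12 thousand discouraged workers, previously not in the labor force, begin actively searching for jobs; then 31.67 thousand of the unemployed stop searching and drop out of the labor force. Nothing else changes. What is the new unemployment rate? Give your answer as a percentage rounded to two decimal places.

New unemployment rate ≈ 2.64%.

Initially, labor force = 1,997.67 + 77.72 = 2,075.39 thousand, so u = 77.72/2,075.39 = 3.74%.
After the first change, unemployed and labor force both rise by 8.12 → E = 1,997.67, U = 85.84, labor force = 2,083.51 thousand.
After the second change, unemployed and labor force both fall by 31.67 → E = 1,997.67, U = 54.17, labor force = 2,051.84 thousand.
New unemployment rate = 54.17 / 2,051.84 = 2.64%.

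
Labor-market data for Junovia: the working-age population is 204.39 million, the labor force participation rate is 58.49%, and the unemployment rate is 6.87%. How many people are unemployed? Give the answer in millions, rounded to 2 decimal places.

About 8.21 million are unemployed.

Labor force = 0.5849 × 204.39 = 119.55 million.
Unemployed = 0.0687 × 119.55 ≈ 8.21 million.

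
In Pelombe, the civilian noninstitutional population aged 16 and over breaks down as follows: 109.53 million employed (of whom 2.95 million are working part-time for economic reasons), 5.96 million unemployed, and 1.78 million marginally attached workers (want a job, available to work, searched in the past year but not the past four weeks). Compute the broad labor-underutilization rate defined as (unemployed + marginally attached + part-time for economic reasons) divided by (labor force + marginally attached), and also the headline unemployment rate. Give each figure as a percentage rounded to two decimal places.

Broad underutilization rate ≈ 9.12%; headline unemployment rate ≈ 5.16%.

Labor force = 109.53 + 5.96 = 115.49 million.
Numerator = 5.96 + 1.78 + 2.95 = 10.69 million.
Denominator = 115.49 + 1.78 = 117.27 million.
Broad rate = 10.69 / 117.27 = 9.12%.
Headline unemployment rate = 5.96 / 115.49 = 5.16%.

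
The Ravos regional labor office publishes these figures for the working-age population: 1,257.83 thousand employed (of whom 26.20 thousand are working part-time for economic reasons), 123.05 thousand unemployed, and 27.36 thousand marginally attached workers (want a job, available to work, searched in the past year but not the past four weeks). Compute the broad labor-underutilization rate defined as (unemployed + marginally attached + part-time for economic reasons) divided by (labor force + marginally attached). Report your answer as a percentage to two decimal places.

Broad underutilization rate ≈ 12.54%.

Labor force = 1,257.83 + 123.05 = 1,380.88 thousand.
Numerator = 123.05 + 27.36 + 26.20 = 176.61 thousand.
Denominator = 1,380.88 + 27.36 = 1,408.24 thousand.
Broad rate = 176.61 / 1,408.24 = 12.54%.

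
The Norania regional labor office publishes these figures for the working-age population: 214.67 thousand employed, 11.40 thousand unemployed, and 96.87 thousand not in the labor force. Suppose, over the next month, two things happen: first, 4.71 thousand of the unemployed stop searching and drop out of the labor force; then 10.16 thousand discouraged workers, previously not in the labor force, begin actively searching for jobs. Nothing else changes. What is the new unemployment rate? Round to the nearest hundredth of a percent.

Initially, labor force = 214.67 + 11.40 = 226.07 thousand, so u = 11.40/226.07 = 5.04%.
After the first change, unemployed and labor force both fall by 4.71 → E = 214.67, U = 6.69, labor force = 221.36 thousand.
After the second change, unemployed and labor force both rise by 10.16 → E = 214.67, U = 16.85, labor force = 231.52 thousand.
New unemployment rate = 16.85 / 231.52 = 7.28%.

New unemployment rate ≈ 7.28%.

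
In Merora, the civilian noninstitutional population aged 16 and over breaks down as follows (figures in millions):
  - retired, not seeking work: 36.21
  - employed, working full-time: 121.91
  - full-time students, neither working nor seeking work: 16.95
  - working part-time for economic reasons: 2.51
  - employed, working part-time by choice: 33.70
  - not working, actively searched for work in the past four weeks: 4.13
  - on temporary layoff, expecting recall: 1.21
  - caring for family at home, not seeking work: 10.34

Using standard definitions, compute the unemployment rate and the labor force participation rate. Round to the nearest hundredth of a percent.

Unemployment rate ≈ 3.27%; labor force participation rate ≈ 72.02%.

Employed = 121.91 + 2.51 + 33.70 = 158.12 million (anyone who worked, including part-time for economic reasons, counts as employed).
Unemployed = 4.13 + 1.21 = 5.34 million (jobless and actively searching, or on temporary layoff).
Labor force = 158.12 + 5.34 = 163.46 million.
Not in labor force = 36.21 + 16.95 + 10.34 = 63.50 million (those not working and not actively searching are outside the labor force).
Civilian working-age population = 163.46 + 63.50 = 226.96 million.
Unemployment rate = 5.34 / 163.46 = 3.27%.
Labor force participation rate = 163.46 / 226.96 = 72.02%.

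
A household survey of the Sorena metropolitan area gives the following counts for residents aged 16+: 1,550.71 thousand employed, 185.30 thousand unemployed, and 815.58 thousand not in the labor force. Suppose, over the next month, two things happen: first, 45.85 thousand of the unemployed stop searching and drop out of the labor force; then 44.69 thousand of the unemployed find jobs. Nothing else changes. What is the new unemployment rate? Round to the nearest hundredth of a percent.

Initially, labor force = 1,550.71 + 185.30 = 1,736.01 thousand, so u = 185.30/1,736.01 = 10.67%.
After the first change, unemployed and labor force both fall by 45.85 → E = 1,550.71, U = 139.45, labor force = 1,690.16 thousand.
After the second change, unemployed falls and employed rises by 44.69; labor force unchanged → E = 1,595.40, U = 94.76, labor force = 1,690.16 thousand.
New unemployment rate = 94.76 / 1,690.16 = 5.61%.

New unemployment rate ≈ 5.61%.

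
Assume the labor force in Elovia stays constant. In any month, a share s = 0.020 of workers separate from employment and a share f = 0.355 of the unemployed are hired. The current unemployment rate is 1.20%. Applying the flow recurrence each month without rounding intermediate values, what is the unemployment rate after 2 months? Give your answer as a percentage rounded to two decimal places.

Unemployment rate after two months ≈ 3.72%.

With a fixed labor force, u_{t+1} = u_t + s·(1−u_t) − f·u_t = u_t·(1−s−f) + s.
Here 1−s−f = 0.625 and s = 0.020.
u_1 = 0.012000 × 0.625 + 0.020 = 0.027500.
u_2 = 0.027500 × 0.625 + 0.020 = 0.037187.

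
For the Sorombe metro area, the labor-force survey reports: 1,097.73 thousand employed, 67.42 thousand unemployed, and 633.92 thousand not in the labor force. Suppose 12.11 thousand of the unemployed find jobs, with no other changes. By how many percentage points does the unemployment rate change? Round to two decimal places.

The unemployment rate changes by −1.04 percentage points.

Initially, labor force = 1,097.73 + 67.42 = 1,165.15 thousand, so u = 67.42/1,165.15 = 5.79%.
After the change, unemployed falls and employed rises by 12.11; labor force unchanged → E = 1,109.84, U = 55.31, labor force = 1,165.15 thousand.
New unemployment rate = 55.31 / 1,165.15 = 4.75%.
Change = 4.75% − 5.79% = −1.04 percentage points.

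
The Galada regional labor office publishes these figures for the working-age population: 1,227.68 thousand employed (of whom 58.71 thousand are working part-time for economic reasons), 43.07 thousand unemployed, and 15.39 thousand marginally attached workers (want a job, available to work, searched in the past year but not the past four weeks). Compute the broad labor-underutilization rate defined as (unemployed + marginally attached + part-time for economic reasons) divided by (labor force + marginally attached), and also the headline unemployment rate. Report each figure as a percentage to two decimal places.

Labor force = 1,227.68 + 43.07 = 1,270.75 thousand.
Numerator = 43.07 + 15.39 + 58.71 = 117.17 thousand.
Denominator = 1,270.75 + 15.39 = 1,286.14 thousand.
Broad rate = 117.17 / 1,286.14 = 9.11%.
Headline unemployment rate = 43.07 / 1,270.75 = 3.39%.

Broad underutilization rate ≈ 9.11%; headline unemployment rate ≈ 3.39%.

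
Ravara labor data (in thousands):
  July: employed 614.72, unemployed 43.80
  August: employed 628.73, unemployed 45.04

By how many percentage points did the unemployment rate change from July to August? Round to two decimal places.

July: labor force = 614.72 + 43.80 = 658.52; u = 43.80/658.52 = 6.65%.
August: labor force = 628.73 + 45.04 = 673.77; u = 45.04/673.77 = 6.68%.
Change = 6.68% − 6.65% = +0.03 pp.

The unemployment rate changed by +0.03 percentage points.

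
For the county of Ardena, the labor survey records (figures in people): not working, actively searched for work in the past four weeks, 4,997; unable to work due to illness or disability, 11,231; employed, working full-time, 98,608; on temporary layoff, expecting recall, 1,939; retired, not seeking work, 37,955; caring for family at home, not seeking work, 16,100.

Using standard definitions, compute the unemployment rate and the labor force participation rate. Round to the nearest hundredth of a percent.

Employed = 98,608.
Unemployed = 4,997 + 1,939 = 6,936 (jobless and actively searching, or on temporary layoff).
Labor force = 98,608 + 6,936 = 105,544.
Not in labor force = 11,231 + 37,955 + 16,100 = 65,286 (those not working and not actively searching are outside the labor force).
Civilian working-age population = 105,544 + 65,286 = 170,830.
Unemployment rate = 6,936 / 105,544 = 6.57%.
Labor force participation rate = 105,544 / 170,830 = 61.78%.

Unemployment rate ≈ 6.57%; labor force participation rate ≈ 61.78%.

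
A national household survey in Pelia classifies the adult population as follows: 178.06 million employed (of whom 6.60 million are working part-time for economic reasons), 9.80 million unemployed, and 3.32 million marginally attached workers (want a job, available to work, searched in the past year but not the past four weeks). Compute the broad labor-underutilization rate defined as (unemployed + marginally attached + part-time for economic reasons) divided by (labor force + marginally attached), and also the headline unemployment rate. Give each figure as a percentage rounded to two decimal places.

Labor force = 178.06 + 9.80 = 187.86 million.
Numerator = 9.80 + 3.32 + 6.60 = 19.72 million.
Denominator = 187.86 + 3.32 = 191.18 million.
Broad rate = 19.72 / 191.18 = 10.31%.
Headline unemployment rate = 9.80 / 187.86 = 5.22%.

Broad underutilization rate ≈ 10.31%; headline unemployment rate ≈ 5.22%.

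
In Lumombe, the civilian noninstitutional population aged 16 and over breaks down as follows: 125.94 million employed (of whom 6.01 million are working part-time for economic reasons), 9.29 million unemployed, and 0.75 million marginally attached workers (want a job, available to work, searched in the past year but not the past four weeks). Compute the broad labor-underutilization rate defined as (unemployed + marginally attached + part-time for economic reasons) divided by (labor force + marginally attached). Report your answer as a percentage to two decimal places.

Labor force = 125.94 + 9.29 = 135.23 million.
Numerator = 9.29 + 0.75 + 6.01 = 16.05 million.
Denominator = 135.23 + 0.75 = 135.98 million.
Broad rate = 16.05 / 135.98 = 11.80%.

Broad underutilization rate ≈ 11.80%.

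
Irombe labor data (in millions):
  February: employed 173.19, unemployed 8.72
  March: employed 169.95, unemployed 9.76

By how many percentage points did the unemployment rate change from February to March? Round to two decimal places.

The unemployment rate changed by +0.64 percentage points.

February: labor force = 173.19 + 8.72 = 181.91; u = 8.72/181.91 = 4.79%.
March: labor force = 169.95 + 9.76 = 179.71; u = 9.76/179.71 = 5.43%.
Change = 5.43% − 4.79% = +0.64 pp.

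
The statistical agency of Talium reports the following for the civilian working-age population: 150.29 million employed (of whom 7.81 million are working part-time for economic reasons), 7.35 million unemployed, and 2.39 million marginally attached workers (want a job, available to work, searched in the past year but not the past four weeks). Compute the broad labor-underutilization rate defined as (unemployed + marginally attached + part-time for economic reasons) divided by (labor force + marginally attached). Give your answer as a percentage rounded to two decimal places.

Broad underutilization rate ≈ 10.97%.

Labor force = 150.29 + 7.35 = 157.64 million.
Numerator = 7.35 + 2.39 + 7.81 = 17.55 million.
Denominator = 157.64 + 2.39 = 160.03 million.
Broad rate = 17.55 / 160.03 = 10.97%.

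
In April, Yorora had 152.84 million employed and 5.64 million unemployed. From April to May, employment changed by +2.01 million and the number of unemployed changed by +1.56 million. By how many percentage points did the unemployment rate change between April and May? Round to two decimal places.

The unemployment rate changed by +0.88 percentage points.

April: labor force = 152.84 + 5.64 = 158.48; u = 5.64/158.48 = 3.56%.
May: labor force = 154.85 + 7.20 = 162.05; u = 7.20/162.05 = 4.44%.
Change = 4.44% − 3.56% = +0.88 pp.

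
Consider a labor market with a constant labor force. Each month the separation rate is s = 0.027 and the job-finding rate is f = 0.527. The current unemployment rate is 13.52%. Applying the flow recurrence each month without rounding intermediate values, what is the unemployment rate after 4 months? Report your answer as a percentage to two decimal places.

Unemployment rate after four months ≈ 5.22%.

With a fixed labor force, u_{t+1} = u_t + s·(1−u_t) − f·u_t = u_t·(1−s−f) + s.
Here 1−s−f = 0.446 and s = 0.027.
u_1 = 0.135200 × 0.446 + 0.027 = 0.087299.
u_2 = 0.087299 × 0.446 + 0.027 = 0.065935.
u_3 = 0.065935 × 0.446 + 0.027 = 0.056407.
u_4 = 0.056407 × 0.446 + 0.027 = 0.052158.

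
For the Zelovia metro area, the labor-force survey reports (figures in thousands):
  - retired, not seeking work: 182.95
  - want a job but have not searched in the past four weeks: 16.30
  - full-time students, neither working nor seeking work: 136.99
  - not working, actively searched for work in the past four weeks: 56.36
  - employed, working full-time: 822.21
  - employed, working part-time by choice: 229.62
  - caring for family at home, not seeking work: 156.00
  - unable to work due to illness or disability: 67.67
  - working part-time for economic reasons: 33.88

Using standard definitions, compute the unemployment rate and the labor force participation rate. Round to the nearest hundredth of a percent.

Employed = 822.21 + 229.62 + 33.88 = 1,085.71 thousand (anyone who worked, including part-time for economic reasons, counts as employed).
Unemployed = 56.36 thousand.
Labor force = 1,085.71 + 56.36 = 1,142.07 thousand.
Not in labor force = 182.95 + 16.30 + 136.99 + 156.00 + 67.67 = 559.91 thousand (those not working and not actively searching are outside the labor force — including those who want a job but have given up searching).
Civilian working-age population = 1,142.07 + 559.91 = 1,701.98 thousand.
Unemployment rate = 56.36 / 1,142.07 = 4.93%.
Labor force participation rate = 1,142.07 / 1,701.98 = 67.10%.

Unemployment rate ≈ 4.93%; labor force participation rate ≈ 67.10%.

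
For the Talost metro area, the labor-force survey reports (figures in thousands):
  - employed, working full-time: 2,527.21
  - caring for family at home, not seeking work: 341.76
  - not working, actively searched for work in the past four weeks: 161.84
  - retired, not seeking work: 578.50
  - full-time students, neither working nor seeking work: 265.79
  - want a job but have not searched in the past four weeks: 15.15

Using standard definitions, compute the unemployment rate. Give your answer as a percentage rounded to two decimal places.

Unemployment rate ≈ 6.02%.

Employed = 2,527.21 thousand.
Unemployed = 161.84 thousand.
Labor force = 2,527.21 + 161.84 = 2,689.05 thousand.
Unemployment rate = 161.84 / 2,689.05 = 6.02%.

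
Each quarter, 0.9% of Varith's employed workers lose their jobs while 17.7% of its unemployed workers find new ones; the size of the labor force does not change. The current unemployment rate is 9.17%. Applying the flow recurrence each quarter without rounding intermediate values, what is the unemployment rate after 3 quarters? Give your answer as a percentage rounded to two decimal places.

With a fixed labor force, u_{t+1} = u_t + s·(1−u_t) − f·u_t = u_t·(1−s−f) + s.
Here 1−s−f = 0.814 and s = 0.009.
u_1 = 0.091700 × 0.814 + 0.009 = 0.083644.
u_2 = 0.083644 × 0.814 + 0.009 = 0.077086.
u_3 = 0.077086 × 0.814 + 0.009 = 0.071748.

Unemployment rate after three quarters ≈ 7.17%.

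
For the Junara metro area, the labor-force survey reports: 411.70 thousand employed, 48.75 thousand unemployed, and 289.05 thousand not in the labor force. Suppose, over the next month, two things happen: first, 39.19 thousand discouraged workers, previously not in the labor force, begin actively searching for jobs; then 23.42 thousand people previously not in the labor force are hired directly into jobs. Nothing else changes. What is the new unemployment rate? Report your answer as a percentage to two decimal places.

New unemployment rate ≈ 16.81%.

Initially, labor force = 411.70 + 48.75 = 460.45 thousand, so u = 48.75/460.45 = 10.59%.
After the first change, unemployed and labor force both rise by 39.19 → E = 411.70, U = 87.94, labor force = 499.64 thousand.
After the second change, employed and labor force both rise by 23.42; unemployed unchanged → E = 435.12, U = 87.94, labor force = 523.06 thousand.
New unemployment rate = 87.94 / 523.06 = 16.81%.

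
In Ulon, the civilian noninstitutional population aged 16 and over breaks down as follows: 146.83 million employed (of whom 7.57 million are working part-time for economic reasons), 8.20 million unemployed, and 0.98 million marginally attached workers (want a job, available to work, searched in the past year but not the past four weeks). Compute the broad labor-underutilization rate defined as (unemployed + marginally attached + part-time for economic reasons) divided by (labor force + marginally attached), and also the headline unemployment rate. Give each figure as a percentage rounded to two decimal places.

Broad underutilization rate ≈ 10.74%; headline unemployment rate ≈ 5.29%.

Labor force = 146.83 + 8.20 = 155.03 million.
Numerator = 8.20 + 0.98 + 7.57 = 16.75 million.
Denominator = 155.03 + 0.98 = 156.01 million.
Broad rate = 16.75 / 156.01 = 10.74%.
Headline unemployment rate = 8.20 / 155.03 = 5.29%.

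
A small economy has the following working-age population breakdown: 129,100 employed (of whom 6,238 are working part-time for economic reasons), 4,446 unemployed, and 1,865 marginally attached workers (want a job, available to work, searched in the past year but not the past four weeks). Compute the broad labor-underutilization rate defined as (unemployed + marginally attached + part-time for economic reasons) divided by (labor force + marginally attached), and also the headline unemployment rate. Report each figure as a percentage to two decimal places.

Broad underutilization rate ≈ 9.27%; headline unemployment rate ≈ 3.33%.

Labor force = 129,100 + 4,446 = 133,546.
Numerator = 4,446 + 1,865 + 6,238 = 12,549.
Denominator = 133,546 + 1,865 = 135,411.
Broad rate = 12,549 / 135,411 = 9.27%.
Headline unemployment rate = 4,446 / 133,546 = 3.33%.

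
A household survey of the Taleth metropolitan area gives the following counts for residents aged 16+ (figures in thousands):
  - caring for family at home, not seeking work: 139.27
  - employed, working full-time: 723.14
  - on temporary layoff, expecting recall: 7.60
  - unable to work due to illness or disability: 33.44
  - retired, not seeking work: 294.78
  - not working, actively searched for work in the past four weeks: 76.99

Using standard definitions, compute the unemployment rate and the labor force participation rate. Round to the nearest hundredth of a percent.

Unemployment rate ≈ 10.47%; labor force participation rate ≈ 63.34%.

Employed = 723.14 thousand.
Unemployed = 7.60 + 76.99 = 84.59 thousand (jobless and actively searching, or on temporary layoff).
Labor force = 723.14 + 84.59 = 807.73 thousand.
Not in labor force = 139.27 + 33.44 + 294.78 = 467.49 thousand (those not working and not actively searching are outside the labor force).
Civilian working-age population = 807.73 + 467.49 = 1,275.22 thousand.
Unemployment rate = 84.59 / 807.73 = 10.47%.
Labor force participation rate = 807.73 / 1,275.22 = 63.34%.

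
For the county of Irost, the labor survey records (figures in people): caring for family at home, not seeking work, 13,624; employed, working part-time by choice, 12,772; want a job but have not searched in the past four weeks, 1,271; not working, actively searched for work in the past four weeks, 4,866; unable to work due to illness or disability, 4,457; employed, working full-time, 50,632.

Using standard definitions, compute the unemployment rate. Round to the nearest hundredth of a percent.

Employed = 12,772 + 50,632 = 63,404.
Unemployed = 4,866.
Labor force = 63,404 + 4,866 = 68,270.
Unemployment rate = 4,866 / 68,270 = 7.13%.

Unemployment rate ≈ 7.13%.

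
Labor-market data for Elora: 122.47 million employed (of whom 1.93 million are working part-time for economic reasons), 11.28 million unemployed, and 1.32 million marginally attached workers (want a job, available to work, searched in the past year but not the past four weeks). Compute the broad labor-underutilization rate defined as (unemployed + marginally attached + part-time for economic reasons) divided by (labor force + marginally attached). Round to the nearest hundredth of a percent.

Broad underutilization rate ≈ 10.76%.

Labor force = 122.47 + 11.28 = 133.75 million.
Numerator = 11.28 + 1.32 + 1.93 = 14.53 million.
Denominator = 133.75 + 1.32 = 135.07 million.
Broad rate = 14.53 / 135.07 = 10.76%.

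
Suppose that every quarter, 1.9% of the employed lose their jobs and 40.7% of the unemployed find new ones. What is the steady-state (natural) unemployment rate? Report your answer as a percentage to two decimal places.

At steady state the flows balance: s·E = f·U, so U/(E+U) = s/(s+f).
u* = 1.9 / (1.9 + 40.7) = 1.9 / 42.60 = 4.46%.

Steady-state unemployment rate ≈ 4.46%.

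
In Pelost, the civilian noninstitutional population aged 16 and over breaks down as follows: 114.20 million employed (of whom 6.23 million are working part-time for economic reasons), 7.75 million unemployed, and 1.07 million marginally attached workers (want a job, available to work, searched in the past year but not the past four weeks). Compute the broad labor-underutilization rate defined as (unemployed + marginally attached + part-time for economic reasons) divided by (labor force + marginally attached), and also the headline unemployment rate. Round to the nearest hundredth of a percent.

Broad underutilization rate ≈ 12.23%; headline unemployment rate ≈ 6.36%.

Labor force = 114.20 + 7.75 = 121.95 million.
Numerator = 7.75 + 1.07 + 6.23 = 15.05 million.
Denominator = 121.95 + 1.07 = 123.02 million.
Broad rate = 15.05 / 123.02 = 12.23%.
Headline unemployment rate = 7.75 / 121.95 = 6.36%.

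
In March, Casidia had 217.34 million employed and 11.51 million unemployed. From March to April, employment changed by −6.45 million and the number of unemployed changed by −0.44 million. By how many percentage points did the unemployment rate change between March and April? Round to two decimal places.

The unemployment rate changed by −0.04 percentage points.

March: labor force = 217.34 + 11.51 = 228.85; u = 11.51/228.85 = 5.03%.
April: labor force = 210.89 + 11.07 = 221.96; u = 11.07/221.96 = 4.99%.
Change = 4.99% − 5.03% = −0.04 pp.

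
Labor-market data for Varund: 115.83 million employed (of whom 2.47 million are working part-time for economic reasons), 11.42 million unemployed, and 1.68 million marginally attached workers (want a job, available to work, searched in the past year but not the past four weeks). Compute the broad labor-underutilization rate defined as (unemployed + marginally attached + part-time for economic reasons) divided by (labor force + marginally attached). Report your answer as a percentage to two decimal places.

Labor force = 115.83 + 11.42 = 127.25 million.
Numerator = 11.42 + 1.68 + 2.47 = 15.57 million.
Denominator = 127.25 + 1.68 = 128.93 million.
Broad rate = 15.57 / 128.93 = 12.08%.

Broad underutilization rate ≈ 12.08%.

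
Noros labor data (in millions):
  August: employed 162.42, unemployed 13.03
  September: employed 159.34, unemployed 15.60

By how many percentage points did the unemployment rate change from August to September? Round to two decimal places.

The unemployment rate changed by +1.49 percentage points.

August: labor force = 162.42 + 13.03 = 175.45; u = 13.03/175.45 = 7.43%.
September: labor force = 159.34 + 15.60 = 174.94; u = 15.60/174.94 = 8.92%.
Change = 8.92% − 7.43% = +1.49 pp.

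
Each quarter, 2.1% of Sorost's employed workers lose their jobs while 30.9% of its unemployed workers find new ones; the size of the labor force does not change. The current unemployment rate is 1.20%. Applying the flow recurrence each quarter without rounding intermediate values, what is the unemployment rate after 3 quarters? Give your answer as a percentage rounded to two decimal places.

Unemployment rate after three quarters ≈ 4.81%.

With a fixed labor force, u_{t+1} = u_t + s·(1−u_t) − f·u_t = u_t·(1−s−f) + s.
Here 1−s−f = 0.670 and s = 0.021.
u_1 = 0.012000 × 0.670 + 0.021 = 0.029040.
u_2 = 0.029040 × 0.670 + 0.021 = 0.040457.
u_3 = 0.040457 × 0.670 + 0.021 = 0.048106.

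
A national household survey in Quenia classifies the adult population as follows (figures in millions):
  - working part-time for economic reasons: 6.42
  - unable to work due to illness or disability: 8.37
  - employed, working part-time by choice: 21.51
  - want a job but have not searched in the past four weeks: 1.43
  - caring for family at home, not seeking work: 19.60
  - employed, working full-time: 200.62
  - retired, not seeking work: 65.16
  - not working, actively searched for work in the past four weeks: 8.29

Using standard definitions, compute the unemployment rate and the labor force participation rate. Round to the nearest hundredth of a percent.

Employed = 6.42 + 21.51 + 200.62 = 228.55 million (anyone who worked, including part-time for economic reasons, counts as employed).
Unemployed = 8.29 million.
Labor force = 228.55 + 8.29 = 236.84 million.
Not in labor force = 8.37 + 1.43 + 19.60 + 65.16 = 94.56 million (those not working and not actively searching are outside the labor force — including those who want a job but have given up searching).
Civilian working-age population = 236.84 + 94.56 = 331.40 million.
Unemployment rate = 8.29 / 236.84 = 3.50%.
Labor force participation rate = 236.84 / 331.40 = 71.47%.

Unemployment rate ≈ 3.50%; labor force participation rate ≈ 71.47%.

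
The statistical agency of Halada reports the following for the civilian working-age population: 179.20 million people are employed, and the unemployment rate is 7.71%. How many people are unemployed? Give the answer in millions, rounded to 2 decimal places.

About 14.97 million are unemployed.

Let U be the number unemployed. The labor force is E + U, and U/(E+U) = 0.0771.
So U = 0.0771 × 179.20 / (1 − 0.0771) = 13.8163 / 0.9229 ≈ 14.97 million.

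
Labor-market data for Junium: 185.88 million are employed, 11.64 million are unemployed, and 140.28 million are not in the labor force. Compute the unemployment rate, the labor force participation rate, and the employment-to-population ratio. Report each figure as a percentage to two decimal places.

Labor force = employed + unemployed = 185.88 + 11.64 = 197.52 million.
Working-age population = 197.52 + 140.28 = 337.80 million.
Unemployment rate = 11.64 / 197.52 = 5.89%.
Labor force participation rate = 197.52 / 337.80 = 58.47%.
Employment-population ratio = 185.88 / 337.80 = 55.03%.

Unemployment rate ≈ 5.89%; labor force participation rate ≈ 58.47%; employment-population ratio ≈ 55.03%.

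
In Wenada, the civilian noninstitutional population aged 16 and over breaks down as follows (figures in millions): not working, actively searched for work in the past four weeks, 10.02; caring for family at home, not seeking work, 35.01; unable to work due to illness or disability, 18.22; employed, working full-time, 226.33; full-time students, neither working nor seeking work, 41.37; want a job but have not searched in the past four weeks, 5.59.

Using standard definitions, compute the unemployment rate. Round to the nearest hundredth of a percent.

Employed = 226.33 million.
Unemployed = 10.02 million.
Labor force = 226.33 + 10.02 = 236.35 million.
Unemployment rate = 10.02 / 236.35 = 4.24%.

Unemployment rate ≈ 4.24%.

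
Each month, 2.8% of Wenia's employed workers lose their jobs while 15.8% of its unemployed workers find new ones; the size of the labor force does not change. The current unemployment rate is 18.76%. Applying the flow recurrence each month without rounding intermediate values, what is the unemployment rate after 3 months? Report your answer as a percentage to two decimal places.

With a fixed labor force, u_{t+1} = u_t + s·(1−u_t) − f·u_t = u_t·(1−s−f) + s.
Here 1−s−f = 0.814 and s = 0.028.
u_1 = 0.187600 × 0.814 + 0.028 = 0.180706.
u_2 = 0.180706 × 0.814 + 0.028 = 0.175095.
u_3 = 0.175095 × 0.814 + 0.028 = 0.170527.

Unemployment rate after three months ≈ 17.05%.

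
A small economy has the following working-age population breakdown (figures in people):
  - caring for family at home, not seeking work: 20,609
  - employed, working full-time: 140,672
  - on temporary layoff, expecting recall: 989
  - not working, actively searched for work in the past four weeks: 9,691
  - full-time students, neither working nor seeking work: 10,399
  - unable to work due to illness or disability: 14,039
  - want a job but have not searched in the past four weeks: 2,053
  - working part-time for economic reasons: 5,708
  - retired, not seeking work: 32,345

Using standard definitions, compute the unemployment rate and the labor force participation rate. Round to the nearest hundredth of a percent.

Unemployment rate ≈ 6.80%; labor force participation rate ≈ 66.41%.

Employed = 140,672 + 5,708 = 146,380 (anyone who worked, including part-time for economic reasons, counts as employed).
Unemployed = 989 + 9,691 = 10,680 (jobless and actively searching, or on temporary layoff).
Labor force = 146,380 + 10,680 = 157,060.
Not in labor force = 20,609 + 10,399 + 14,039 + 2,053 + 32,345 = 79,445 (those not working and not actively searching are outside the labor force — including those who want a job but have given up searching).
Civilian working-age population = 157,060 + 79,445 = 236,505.
Unemployment rate = 10,680 / 157,060 = 6.80%.
Labor force participation rate = 157,060 / 236,505 = 66.41%.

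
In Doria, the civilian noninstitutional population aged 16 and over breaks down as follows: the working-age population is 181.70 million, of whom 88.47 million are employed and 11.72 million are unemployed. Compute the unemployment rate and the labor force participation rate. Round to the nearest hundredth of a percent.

Unemployment rate ≈ 11.70%; labor force participation rate ≈ 55.14%.

Labor force = employed + unemployed = 88.47 + 11.72 = 100.19 million.
Unemployment rate = 11.72 / 100.19 = 11.70%.
Labor force participation rate = 100.19 / 181.70 = 55.14%.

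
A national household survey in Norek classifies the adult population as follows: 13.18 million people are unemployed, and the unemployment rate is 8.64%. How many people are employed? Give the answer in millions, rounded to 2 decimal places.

About 139.37 million are employed.

Labor force = U / u = 13.18 / 0.0864 ≈ 152.55 million.
Employed = labor force − unemployed = 152.55 − 13.18 = 139.37 million.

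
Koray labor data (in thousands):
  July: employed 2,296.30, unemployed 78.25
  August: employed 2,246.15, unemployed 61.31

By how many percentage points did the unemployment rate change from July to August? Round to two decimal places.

The unemployment rate changed by −0.64 percentage points.

July: labor force = 2,296.30 + 78.25 = 2,374.55; u = 78.25/2,374.55 = 3.30%.
August: labor force = 2,246.15 + 61.31 = 2,307.46; u = 61.31/2,307.46 = 2.66%.
Change = 2.66% − 3.30% = −0.64 pp.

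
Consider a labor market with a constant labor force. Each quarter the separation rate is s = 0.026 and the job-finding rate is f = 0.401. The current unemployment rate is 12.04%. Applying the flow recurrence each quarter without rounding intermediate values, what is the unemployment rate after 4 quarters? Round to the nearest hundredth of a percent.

Unemployment rate after four quarters ≈ 6.73%.

With a fixed labor force, u_{t+1} = u_t + s·(1−u_t) − f·u_t = u_t·(1−s−f) + s.
Here 1−s−f = 0.573 and s = 0.026.
u_1 = 0.120400 × 0.573 + 0.026 = 0.094989.
u_2 = 0.094989 × 0.573 + 0.026 = 0.080429.
u_3 = 0.080429 × 0.573 + 0.026 = 0.072086.
u_4 = 0.072086 × 0.573 + 0.026 = 0.067305.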